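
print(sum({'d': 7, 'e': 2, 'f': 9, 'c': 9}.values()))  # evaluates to 27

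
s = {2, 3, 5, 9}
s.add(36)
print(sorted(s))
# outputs [2, 3, 5, 9, 36]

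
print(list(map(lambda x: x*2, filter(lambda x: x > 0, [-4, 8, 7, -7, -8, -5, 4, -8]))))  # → [16, 14, 8]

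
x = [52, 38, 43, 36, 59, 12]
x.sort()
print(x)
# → [12, 36, 38, 43, 52, 59]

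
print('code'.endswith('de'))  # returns True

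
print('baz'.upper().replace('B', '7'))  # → 7AZ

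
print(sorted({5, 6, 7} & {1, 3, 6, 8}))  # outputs [6]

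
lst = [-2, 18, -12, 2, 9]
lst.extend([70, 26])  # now [-2, 18, -12, 2, 9, 70, 26]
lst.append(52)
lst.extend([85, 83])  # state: [-2, 18, -12, 2, 9, 70, 26, 52, 85, 83]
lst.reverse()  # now [83, 85, 52, 26, 70, 9, 2, -12, 18, -2]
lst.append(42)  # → [83, 85, 52, 26, 70, 9, 2, -12, 18, -2, 42]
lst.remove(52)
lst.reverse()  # [42, -2, 18, -12, 2, 9, 70, 26, 85, 83]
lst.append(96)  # [42, -2, 18, -12, 2, 9, 70, 26, 85, 83, 96]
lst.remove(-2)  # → [42, 18, -12, 2, 9, 70, 26, 85, 83, 96]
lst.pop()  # 96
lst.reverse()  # [83, 85, 26, 70, 9, 2, -12, 18, 42]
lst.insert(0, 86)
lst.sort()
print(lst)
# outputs [-12, 2, 9, 18, 26, 42, 70, 83, 85, 86]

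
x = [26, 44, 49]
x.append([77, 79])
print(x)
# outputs [26, 44, 49, [77, 79]]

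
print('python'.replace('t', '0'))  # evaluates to py0hon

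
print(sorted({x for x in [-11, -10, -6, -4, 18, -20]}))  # [-20, -11, -10, -6, -4, 18]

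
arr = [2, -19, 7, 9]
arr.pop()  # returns 9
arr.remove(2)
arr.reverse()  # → [7, -19]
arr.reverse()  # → [-19, 7]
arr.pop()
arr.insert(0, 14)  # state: [14, -19]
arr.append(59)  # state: [14, -19, 59]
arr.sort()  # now [-19, 14, 59]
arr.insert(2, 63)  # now [-19, 14, 63, 59]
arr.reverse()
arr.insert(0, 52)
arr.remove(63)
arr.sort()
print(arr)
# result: [-19, 14, 52, 59]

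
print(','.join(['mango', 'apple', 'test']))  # mango,apple,test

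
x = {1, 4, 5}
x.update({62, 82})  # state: {1, 4, 5, 62, 82}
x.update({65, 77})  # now {1, 4, 5, 62, 65, 77, 82}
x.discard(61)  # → {1, 4, 5, 62, 65, 77, 82}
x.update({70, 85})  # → {1, 4, 5, 62, 65, 70, 77, 82, 85}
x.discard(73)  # {1, 4, 5, 62, 65, 70, 77, 82, 85}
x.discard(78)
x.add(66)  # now {1, 4, 5, 62, 65, 66, 70, 77, 82, 85}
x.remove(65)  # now {1, 4, 5, 62, 66, 70, 77, 82, 85}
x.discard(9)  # {1, 4, 5, 62, 66, 70, 77, 82, 85}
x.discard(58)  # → {1, 4, 5, 62, 66, 70, 77, 82, 85}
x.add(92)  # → {1, 4, 5, 62, 66, 70, 77, 82, 85, 92}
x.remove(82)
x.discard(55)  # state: {1, 4, 5, 62, 66, 70, 77, 85, 92}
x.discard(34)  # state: {1, 4, 5, 62, 66, 70, 77, 85, 92}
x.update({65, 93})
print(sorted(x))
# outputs [1, 4, 5, 62, 65, 66, 70, 77, 85, 92, 93]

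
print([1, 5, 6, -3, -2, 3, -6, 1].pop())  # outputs 1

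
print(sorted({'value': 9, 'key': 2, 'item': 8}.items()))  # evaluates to [('item', 8), ('key', 2), ('value', 9)]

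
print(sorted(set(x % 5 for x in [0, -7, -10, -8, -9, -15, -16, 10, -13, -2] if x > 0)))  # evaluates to [0]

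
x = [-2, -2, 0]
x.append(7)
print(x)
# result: [-2, -2, 0, 7]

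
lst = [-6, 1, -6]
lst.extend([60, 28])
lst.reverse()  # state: [28, 60, -6, 1, -6]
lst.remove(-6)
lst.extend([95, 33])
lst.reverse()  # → [33, 95, -6, 1, 60, 28]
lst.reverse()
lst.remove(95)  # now [28, 60, 1, -6, 33]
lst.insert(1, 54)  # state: [28, 54, 60, 1, -6, 33]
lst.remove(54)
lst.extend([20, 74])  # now [28, 60, 1, -6, 33, 20, 74]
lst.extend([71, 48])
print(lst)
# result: [28, 60, 1, -6, 33, 20, 74, 71, 48]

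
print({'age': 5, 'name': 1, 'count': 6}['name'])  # 1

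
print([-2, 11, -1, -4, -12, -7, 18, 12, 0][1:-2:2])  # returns [11, -4, -7]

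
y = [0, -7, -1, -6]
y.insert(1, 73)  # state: [0, 73, -7, -1, -6]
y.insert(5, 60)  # [0, 73, -7, -1, -6, 60]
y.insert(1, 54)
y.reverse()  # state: [60, -6, -1, -7, 73, 54, 0]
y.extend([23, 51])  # [60, -6, -1, -7, 73, 54, 0, 23, 51]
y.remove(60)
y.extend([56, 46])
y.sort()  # [-7, -6, -1, 0, 23, 46, 51, 54, 56, 73]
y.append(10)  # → [-7, -6, -1, 0, 23, 46, 51, 54, 56, 73, 10]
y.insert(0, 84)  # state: [84, -7, -6, -1, 0, 23, 46, 51, 54, 56, 73, 10]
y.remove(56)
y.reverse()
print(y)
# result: [10, 73, 54, 51, 46, 23, 0, -1, -6, -7, 84]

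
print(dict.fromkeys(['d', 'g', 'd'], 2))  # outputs {'d': 2, 'g': 2}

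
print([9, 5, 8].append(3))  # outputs None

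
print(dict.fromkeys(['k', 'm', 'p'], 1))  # {'k': 1, 'm': 1, 'p': 1}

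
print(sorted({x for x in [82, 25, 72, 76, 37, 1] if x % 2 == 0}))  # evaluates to [72, 76, 82]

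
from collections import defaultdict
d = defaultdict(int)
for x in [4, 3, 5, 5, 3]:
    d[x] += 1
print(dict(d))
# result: {4: 1, 3: 2, 5: 2}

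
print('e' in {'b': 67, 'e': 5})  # True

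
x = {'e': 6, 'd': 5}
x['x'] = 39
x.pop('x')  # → 39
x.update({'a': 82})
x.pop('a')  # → 82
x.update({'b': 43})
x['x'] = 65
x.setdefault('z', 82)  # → 82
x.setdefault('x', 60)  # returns 65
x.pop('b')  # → 43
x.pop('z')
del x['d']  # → {'e': 6, 'x': 65}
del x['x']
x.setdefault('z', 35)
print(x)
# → {'e': 6, 'z': 35}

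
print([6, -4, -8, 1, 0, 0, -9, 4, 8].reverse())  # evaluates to None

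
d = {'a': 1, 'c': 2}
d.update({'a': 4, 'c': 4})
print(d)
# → {'a': 4, 'c': 4}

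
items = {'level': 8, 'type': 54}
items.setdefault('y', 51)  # 51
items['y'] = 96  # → {'level': 8, 'type': 54, 'y': 96}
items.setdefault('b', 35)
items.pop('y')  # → 96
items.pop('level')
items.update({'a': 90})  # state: {'type': 54, 'b': 35, 'a': 90}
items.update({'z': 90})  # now {'type': 54, 'b': 35, 'a': 90, 'z': 90}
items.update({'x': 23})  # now {'type': 54, 'b': 35, 'a': 90, 'z': 90, 'x': 23}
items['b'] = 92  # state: {'type': 54, 'b': 92, 'a': 90, 'z': 90, 'x': 23}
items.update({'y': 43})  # {'type': 54, 'b': 92, 'a': 90, 'z': 90, 'x': 23, 'y': 43}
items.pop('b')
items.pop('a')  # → 90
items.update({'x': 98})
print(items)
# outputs {'type': 54, 'z': 90, 'x': 98, 'y': 43}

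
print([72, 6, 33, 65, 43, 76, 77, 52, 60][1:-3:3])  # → [6, 43]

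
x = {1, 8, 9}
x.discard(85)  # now {1, 8, 9}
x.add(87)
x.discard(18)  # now {1, 8, 9, 87}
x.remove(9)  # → {1, 8, 87}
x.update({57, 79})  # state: {1, 8, 57, 79, 87}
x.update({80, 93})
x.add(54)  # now {1, 8, 54, 57, 79, 80, 87, 93}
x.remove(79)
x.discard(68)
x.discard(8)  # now {1, 54, 57, 80, 87, 93}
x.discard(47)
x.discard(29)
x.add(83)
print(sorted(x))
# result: [1, 54, 57, 80, 83, 87, 93]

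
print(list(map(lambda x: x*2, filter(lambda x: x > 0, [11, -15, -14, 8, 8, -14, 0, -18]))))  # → [22, 16, 16]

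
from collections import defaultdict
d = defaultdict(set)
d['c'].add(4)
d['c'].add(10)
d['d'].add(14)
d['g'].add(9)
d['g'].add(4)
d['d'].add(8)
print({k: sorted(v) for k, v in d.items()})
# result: {'c': [4, 10], 'd': [8, 14], 'g': [4, 9]}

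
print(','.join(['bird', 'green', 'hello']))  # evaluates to bird,green,hello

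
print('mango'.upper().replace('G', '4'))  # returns MAN4O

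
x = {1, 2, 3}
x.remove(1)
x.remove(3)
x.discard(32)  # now {2}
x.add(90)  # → {2, 90}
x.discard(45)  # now {2, 90}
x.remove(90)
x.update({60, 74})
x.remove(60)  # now {2, 74}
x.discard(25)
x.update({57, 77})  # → {2, 57, 74, 77}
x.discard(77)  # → {2, 57, 74}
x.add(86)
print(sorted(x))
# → [2, 57, 74, 86]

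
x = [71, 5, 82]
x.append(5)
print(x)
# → [71, 5, 82, 5]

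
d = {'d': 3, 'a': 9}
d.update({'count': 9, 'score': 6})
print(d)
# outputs {'d': 3, 'a': 9, 'count': 9, 'score': 6}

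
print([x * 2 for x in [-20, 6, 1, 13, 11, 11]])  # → [-40, 12, 2, 26, 22, 22]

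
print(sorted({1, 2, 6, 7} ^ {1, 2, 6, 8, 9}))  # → [7, 8, 9]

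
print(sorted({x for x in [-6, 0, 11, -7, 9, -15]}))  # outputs [-15, -7, -6, 0, 9, 11]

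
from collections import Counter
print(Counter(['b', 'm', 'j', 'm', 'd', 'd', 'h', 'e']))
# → Counter({'m': 2, 'd': 2, 'b': 1, 'j': 1, 'h': 1, 'e': 1})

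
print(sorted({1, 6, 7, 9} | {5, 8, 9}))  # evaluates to [1, 5, 6, 7, 8, 9]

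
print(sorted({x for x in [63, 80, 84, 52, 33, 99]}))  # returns [33, 52, 63, 80, 84, 99]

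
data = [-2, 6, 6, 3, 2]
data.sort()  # [-2, 2, 3, 6, 6]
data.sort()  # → [-2, 2, 3, 6, 6]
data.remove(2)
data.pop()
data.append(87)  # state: [-2, 3, 6, 87]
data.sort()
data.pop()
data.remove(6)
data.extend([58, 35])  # [-2, 3, 58, 35]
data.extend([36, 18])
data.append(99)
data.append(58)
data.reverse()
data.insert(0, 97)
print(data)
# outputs [97, 58, 99, 18, 36, 35, 58, 3, -2]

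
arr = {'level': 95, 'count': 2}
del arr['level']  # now {'count': 2}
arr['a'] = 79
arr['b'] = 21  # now {'count': 2, 'a': 79, 'b': 21}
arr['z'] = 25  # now {'count': 2, 'a': 79, 'b': 21, 'z': 25}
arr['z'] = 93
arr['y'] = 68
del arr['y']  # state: {'count': 2, 'a': 79, 'b': 21, 'z': 93}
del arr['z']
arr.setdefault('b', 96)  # 21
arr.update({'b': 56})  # {'count': 2, 'a': 79, 'b': 56}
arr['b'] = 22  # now {'count': 2, 'a': 79, 'b': 22}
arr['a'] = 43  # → {'count': 2, 'a': 43, 'b': 22}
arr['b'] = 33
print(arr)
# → {'count': 2, 'a': 43, 'b': 33}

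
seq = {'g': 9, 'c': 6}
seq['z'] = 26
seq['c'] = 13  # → {'g': 9, 'c': 13, 'z': 26}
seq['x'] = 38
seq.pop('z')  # 26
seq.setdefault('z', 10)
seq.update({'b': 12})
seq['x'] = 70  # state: {'g': 9, 'c': 13, 'x': 70, 'z': 10, 'b': 12}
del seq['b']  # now {'g': 9, 'c': 13, 'x': 70, 'z': 10}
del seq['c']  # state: {'g': 9, 'x': 70, 'z': 10}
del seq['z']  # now {'g': 9, 'x': 70}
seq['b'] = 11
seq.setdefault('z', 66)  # 66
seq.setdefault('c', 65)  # 65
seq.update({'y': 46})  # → {'g': 9, 'x': 70, 'b': 11, 'z': 66, 'c': 65, 'y': 46}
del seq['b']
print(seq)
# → {'g': 9, 'x': 70, 'z': 66, 'c': 65, 'y': 46}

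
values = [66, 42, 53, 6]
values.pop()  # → 6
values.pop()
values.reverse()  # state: [42, 66]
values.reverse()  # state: [66, 42]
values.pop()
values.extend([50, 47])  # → [66, 50, 47]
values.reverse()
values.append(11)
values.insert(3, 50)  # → [47, 50, 66, 50, 11]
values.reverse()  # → [11, 50, 66, 50, 47]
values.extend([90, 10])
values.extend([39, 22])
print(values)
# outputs [11, 50, 66, 50, 47, 90, 10, 39, 22]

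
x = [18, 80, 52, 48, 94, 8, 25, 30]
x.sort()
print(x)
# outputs [8, 18, 25, 30, 48, 52, 80, 94]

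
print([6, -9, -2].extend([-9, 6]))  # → None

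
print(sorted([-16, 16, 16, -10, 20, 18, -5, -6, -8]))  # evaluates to [-16, -10, -8, -6, -5, 16, 16, 18, 20]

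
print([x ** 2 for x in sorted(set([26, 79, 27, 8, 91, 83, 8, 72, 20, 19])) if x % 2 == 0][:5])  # [64, 400, 676, 5184]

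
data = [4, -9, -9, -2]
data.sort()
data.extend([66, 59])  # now [-9, -9, -2, 4, 66, 59]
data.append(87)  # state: [-9, -9, -2, 4, 66, 59, 87]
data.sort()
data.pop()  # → 87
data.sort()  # [-9, -9, -2, 4, 59, 66]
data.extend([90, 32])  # [-9, -9, -2, 4, 59, 66, 90, 32]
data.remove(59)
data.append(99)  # [-9, -9, -2, 4, 66, 90, 32, 99]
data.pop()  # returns 99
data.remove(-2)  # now [-9, -9, 4, 66, 90, 32]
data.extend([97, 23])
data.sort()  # [-9, -9, 4, 23, 32, 66, 90, 97]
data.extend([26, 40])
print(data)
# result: [-9, -9, 4, 23, 32, 66, 90, 97, 26, 40]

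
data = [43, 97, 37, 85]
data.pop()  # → 85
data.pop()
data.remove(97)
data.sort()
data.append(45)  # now [43, 45]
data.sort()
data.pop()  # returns 45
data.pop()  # 43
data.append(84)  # [84]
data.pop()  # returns 84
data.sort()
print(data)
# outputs []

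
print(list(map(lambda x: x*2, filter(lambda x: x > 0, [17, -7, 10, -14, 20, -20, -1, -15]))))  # [34, 20, 40]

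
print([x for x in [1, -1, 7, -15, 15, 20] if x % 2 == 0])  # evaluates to [20]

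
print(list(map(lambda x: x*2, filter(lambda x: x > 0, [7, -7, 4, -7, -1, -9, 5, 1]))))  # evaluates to [14, 8, 10, 2]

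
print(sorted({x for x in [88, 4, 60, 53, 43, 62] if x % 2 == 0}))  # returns [4, 60, 62, 88]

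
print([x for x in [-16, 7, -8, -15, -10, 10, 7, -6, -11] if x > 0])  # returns [7, 10, 7]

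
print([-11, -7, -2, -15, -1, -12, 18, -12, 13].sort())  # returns None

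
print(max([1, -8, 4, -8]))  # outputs 4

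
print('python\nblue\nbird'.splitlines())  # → ['python', 'blue', 'bird']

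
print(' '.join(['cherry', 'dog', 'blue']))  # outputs cherry dog blue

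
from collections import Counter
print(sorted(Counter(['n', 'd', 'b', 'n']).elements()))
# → ['b', 'd', 'n', 'n']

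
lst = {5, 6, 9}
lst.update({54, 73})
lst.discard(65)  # {5, 6, 9, 54, 73}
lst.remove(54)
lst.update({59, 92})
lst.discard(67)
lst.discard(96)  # {5, 6, 9, 59, 73, 92}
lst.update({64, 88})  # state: {5, 6, 9, 59, 64, 73, 88, 92}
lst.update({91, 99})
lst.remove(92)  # {5, 6, 9, 59, 64, 73, 88, 91, 99}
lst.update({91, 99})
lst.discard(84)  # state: {5, 6, 9, 59, 64, 73, 88, 91, 99}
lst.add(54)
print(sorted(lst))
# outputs [5, 6, 9, 54, 59, 64, 73, 88, 91, 99]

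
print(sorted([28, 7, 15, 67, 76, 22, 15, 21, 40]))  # [7, 15, 15, 21, 22, 28, 40, 67, 76]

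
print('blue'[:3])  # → blu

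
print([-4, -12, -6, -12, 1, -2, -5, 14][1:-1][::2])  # [-12, -12, -2]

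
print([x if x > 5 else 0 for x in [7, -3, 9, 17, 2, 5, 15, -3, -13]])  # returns [7, 0, 9, 17, 0, 0, 15, 0, 0]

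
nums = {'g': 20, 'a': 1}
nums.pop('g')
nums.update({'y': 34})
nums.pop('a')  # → 1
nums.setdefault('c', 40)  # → 40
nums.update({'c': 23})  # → {'y': 34, 'c': 23}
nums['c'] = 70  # {'y': 34, 'c': 70}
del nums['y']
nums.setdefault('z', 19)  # 19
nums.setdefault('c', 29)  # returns 70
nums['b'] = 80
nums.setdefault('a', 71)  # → 71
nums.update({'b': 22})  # {'c': 70, 'z': 19, 'b': 22, 'a': 71}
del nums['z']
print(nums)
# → {'c': 70, 'b': 22, 'a': 71}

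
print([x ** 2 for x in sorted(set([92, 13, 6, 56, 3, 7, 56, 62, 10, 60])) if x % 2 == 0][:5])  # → [36, 100, 3136, 3600, 3844]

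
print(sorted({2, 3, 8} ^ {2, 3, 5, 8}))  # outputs [5]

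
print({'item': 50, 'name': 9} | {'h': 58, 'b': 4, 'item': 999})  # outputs {'item': 999, 'name': 9, 'h': 58, 'b': 4}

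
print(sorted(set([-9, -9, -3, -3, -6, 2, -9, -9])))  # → [-9, -6, -3, 2]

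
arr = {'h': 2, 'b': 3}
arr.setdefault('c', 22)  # 22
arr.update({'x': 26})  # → {'h': 2, 'b': 3, 'c': 22, 'x': 26}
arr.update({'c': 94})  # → {'h': 2, 'b': 3, 'c': 94, 'x': 26}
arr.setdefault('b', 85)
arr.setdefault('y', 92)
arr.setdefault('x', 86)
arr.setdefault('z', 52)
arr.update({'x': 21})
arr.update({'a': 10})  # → {'h': 2, 'b': 3, 'c': 94, 'x': 21, 'y': 92, 'z': 52, 'a': 10}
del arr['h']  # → {'b': 3, 'c': 94, 'x': 21, 'y': 92, 'z': 52, 'a': 10}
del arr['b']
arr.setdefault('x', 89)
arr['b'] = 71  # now {'c': 94, 'x': 21, 'y': 92, 'z': 52, 'a': 10, 'b': 71}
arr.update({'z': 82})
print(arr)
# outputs {'c': 94, 'x': 21, 'y': 92, 'z': 82, 'a': 10, 'b': 71}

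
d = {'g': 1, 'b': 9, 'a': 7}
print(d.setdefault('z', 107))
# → 107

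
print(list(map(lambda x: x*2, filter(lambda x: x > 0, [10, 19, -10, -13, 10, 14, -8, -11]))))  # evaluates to [20, 38, 20, 28]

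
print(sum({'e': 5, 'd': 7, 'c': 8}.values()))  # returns 20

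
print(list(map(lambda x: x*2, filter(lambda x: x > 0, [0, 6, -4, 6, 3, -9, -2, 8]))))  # [12, 12, 6, 16]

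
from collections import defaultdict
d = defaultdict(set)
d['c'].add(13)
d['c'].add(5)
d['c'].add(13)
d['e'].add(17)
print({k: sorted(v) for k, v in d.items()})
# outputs {'c': [5, 13], 'e': [17]}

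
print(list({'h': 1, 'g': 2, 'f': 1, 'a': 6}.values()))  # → [1, 2, 1, 6]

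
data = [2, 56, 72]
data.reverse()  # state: [72, 56, 2]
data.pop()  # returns 2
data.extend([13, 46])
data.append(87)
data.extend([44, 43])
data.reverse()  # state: [43, 44, 87, 46, 13, 56, 72]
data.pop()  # 72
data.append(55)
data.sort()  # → [13, 43, 44, 46, 55, 56, 87]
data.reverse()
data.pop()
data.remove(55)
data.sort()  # [43, 44, 46, 56, 87]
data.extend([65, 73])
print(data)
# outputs [43, 44, 46, 56, 87, 65, 73]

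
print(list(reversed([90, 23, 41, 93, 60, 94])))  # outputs [94, 60, 93, 41, 23, 90]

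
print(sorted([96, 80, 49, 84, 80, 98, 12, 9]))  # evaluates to [9, 12, 49, 80, 80, 84, 96, 98]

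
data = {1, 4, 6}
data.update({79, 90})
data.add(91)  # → {1, 4, 6, 79, 90, 91}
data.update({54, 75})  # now {1, 4, 6, 54, 75, 79, 90, 91}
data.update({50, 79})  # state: {1, 4, 6, 50, 54, 75, 79, 90, 91}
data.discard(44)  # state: {1, 4, 6, 50, 54, 75, 79, 90, 91}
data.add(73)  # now {1, 4, 6, 50, 54, 73, 75, 79, 90, 91}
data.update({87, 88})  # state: {1, 4, 6, 50, 54, 73, 75, 79, 87, 88, 90, 91}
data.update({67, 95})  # {1, 4, 6, 50, 54, 67, 73, 75, 79, 87, 88, 90, 91, 95}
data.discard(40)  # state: {1, 4, 6, 50, 54, 67, 73, 75, 79, 87, 88, 90, 91, 95}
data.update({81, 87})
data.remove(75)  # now {1, 4, 6, 50, 54, 67, 73, 79, 81, 87, 88, 90, 91, 95}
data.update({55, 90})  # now {1, 4, 6, 50, 54, 55, 67, 73, 79, 81, 87, 88, 90, 91, 95}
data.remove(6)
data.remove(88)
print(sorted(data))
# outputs [1, 4, 50, 54, 55, 67, 73, 79, 81, 87, 90, 91, 95]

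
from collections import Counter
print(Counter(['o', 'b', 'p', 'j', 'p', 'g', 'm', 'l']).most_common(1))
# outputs [('p', 2)]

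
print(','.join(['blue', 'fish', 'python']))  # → blue,fish,python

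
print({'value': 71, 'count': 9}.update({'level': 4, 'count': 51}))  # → None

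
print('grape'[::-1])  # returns eparg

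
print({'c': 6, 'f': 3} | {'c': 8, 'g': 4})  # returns {'c': 8, 'f': 3, 'g': 4}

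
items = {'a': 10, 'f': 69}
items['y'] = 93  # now {'a': 10, 'f': 69, 'y': 93}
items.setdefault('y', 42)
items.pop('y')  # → 93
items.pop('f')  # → 69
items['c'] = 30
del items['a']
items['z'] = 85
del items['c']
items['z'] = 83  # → {'z': 83}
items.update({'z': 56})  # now {'z': 56}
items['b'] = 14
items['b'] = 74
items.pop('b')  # 74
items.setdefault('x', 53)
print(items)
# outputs {'z': 56, 'x': 53}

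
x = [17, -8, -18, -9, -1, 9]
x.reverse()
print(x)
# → [9, -1, -9, -18, -8, 17]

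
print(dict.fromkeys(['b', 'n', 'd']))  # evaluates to {'b': None, 'n': None, 'd': None}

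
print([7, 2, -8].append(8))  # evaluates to None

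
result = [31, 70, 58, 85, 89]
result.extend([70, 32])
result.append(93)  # [31, 70, 58, 85, 89, 70, 32, 93]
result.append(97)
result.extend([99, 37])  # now [31, 70, 58, 85, 89, 70, 32, 93, 97, 99, 37]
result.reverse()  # [37, 99, 97, 93, 32, 70, 89, 85, 58, 70, 31]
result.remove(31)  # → [37, 99, 97, 93, 32, 70, 89, 85, 58, 70]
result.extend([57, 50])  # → [37, 99, 97, 93, 32, 70, 89, 85, 58, 70, 57, 50]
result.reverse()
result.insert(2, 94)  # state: [50, 57, 94, 70, 58, 85, 89, 70, 32, 93, 97, 99, 37]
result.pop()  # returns 37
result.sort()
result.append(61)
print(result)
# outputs [32, 50, 57, 58, 70, 70, 85, 89, 93, 94, 97, 99, 61]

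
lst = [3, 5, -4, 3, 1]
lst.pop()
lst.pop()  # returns 3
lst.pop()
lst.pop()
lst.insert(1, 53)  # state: [3, 53]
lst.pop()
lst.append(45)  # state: [3, 45]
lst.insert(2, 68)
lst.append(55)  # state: [3, 45, 68, 55]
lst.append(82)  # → [3, 45, 68, 55, 82]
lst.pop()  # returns 82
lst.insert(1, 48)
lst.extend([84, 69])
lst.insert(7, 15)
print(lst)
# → [3, 48, 45, 68, 55, 84, 69, 15]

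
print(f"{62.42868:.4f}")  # 62.4287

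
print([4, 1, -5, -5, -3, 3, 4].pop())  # 4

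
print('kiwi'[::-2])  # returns ii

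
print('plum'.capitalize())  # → Plum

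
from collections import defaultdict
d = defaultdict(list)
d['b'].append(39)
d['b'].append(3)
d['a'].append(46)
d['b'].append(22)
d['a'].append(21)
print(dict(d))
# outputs {'b': [39, 3, 22], 'a': [46, 21]}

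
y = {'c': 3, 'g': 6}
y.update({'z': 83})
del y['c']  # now {'g': 6, 'z': 83}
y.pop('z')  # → 83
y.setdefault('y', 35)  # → 35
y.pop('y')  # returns 35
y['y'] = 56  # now {'g': 6, 'y': 56}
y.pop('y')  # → 56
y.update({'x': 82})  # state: {'g': 6, 'x': 82}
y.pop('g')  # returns 6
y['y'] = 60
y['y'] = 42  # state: {'x': 82, 'y': 42}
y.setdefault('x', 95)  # 82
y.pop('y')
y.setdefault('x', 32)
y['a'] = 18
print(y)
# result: {'x': 82, 'a': 18}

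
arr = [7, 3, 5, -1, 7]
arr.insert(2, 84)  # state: [7, 3, 84, 5, -1, 7]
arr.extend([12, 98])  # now [7, 3, 84, 5, -1, 7, 12, 98]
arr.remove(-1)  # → [7, 3, 84, 5, 7, 12, 98]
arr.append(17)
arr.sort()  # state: [3, 5, 7, 7, 12, 17, 84, 98]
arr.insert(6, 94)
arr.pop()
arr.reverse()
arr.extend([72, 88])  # [84, 94, 17, 12, 7, 7, 5, 3, 72, 88]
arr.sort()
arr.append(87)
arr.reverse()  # [87, 94, 88, 84, 72, 17, 12, 7, 7, 5, 3]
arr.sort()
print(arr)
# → [3, 5, 7, 7, 12, 17, 72, 84, 87, 88, 94]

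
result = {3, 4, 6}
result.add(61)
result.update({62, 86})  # {3, 4, 6, 61, 62, 86}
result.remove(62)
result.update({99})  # {3, 4, 6, 61, 86, 99}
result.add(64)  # {3, 4, 6, 61, 64, 86, 99}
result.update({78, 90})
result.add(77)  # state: {3, 4, 6, 61, 64, 77, 78, 86, 90, 99}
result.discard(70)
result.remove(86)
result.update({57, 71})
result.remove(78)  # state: {3, 4, 6, 57, 61, 64, 71, 77, 90, 99}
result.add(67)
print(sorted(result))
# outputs [3, 4, 6, 57, 61, 64, 67, 71, 77, 90, 99]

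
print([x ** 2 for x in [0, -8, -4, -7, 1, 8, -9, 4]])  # [0, 64, 16, 49, 1, 64, 81, 16]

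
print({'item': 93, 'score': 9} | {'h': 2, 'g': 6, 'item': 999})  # {'item': 999, 'score': 9, 'h': 2, 'g': 6}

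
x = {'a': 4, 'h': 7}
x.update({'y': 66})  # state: {'a': 4, 'h': 7, 'y': 66}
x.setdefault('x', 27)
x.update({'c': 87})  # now {'a': 4, 'h': 7, 'y': 66, 'x': 27, 'c': 87}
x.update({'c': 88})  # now {'a': 4, 'h': 7, 'y': 66, 'x': 27, 'c': 88}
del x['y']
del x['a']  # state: {'h': 7, 'x': 27, 'c': 88}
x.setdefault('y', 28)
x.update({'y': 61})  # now {'h': 7, 'x': 27, 'c': 88, 'y': 61}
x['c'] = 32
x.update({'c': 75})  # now {'h': 7, 'x': 27, 'c': 75, 'y': 61}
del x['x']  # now {'h': 7, 'c': 75, 'y': 61}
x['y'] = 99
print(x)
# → {'h': 7, 'c': 75, 'y': 99}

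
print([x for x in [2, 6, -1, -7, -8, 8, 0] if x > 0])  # [2, 6, 8]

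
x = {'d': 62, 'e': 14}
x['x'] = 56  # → {'d': 62, 'e': 14, 'x': 56}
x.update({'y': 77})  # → {'d': 62, 'e': 14, 'x': 56, 'y': 77}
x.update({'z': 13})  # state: {'d': 62, 'e': 14, 'x': 56, 'y': 77, 'z': 13}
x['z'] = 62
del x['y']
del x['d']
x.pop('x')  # 56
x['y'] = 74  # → {'e': 14, 'z': 62, 'y': 74}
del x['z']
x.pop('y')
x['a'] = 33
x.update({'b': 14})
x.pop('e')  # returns 14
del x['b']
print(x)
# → {'a': 33}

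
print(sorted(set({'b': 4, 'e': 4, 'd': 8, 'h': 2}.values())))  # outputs [2, 4, 8]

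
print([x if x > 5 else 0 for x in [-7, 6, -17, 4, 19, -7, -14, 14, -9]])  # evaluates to [0, 6, 0, 0, 19, 0, 0, 14, 0]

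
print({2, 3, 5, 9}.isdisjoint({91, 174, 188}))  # True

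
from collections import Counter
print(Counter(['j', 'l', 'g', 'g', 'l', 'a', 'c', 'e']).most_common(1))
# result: [('l', 2)]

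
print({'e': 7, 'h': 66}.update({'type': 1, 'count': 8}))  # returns None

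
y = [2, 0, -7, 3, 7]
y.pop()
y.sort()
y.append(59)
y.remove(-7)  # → [0, 2, 3, 59]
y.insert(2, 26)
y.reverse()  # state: [59, 3, 26, 2, 0]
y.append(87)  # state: [59, 3, 26, 2, 0, 87]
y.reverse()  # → [87, 0, 2, 26, 3, 59]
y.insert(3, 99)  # [87, 0, 2, 99, 26, 3, 59]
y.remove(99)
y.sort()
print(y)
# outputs [0, 2, 3, 26, 59, 87]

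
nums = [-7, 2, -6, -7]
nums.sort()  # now [-7, -7, -6, 2]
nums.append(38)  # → [-7, -7, -6, 2, 38]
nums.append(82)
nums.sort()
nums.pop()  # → 82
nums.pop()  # 38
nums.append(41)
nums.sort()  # [-7, -7, -6, 2, 41]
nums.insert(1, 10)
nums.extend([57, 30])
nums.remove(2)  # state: [-7, 10, -7, -6, 41, 57, 30]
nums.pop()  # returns 30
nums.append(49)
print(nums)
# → [-7, 10, -7, -6, 41, 57, 49]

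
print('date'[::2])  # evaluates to dt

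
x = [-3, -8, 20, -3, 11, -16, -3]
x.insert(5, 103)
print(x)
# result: [-3, -8, 20, -3, 11, 103, -16, -3]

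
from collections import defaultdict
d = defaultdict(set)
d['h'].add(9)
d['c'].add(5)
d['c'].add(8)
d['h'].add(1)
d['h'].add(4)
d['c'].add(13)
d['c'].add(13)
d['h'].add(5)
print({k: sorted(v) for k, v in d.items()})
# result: {'h': [1, 4, 5, 9], 'c': [5, 8, 13]}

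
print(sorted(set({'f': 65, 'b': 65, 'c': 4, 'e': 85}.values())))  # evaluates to [4, 65, 85]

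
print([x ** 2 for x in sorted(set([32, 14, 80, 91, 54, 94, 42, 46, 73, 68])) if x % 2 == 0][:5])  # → [196, 1024, 1764, 2116, 2916]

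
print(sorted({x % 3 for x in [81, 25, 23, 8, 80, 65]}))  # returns [0, 1, 2]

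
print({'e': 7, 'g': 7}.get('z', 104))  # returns 104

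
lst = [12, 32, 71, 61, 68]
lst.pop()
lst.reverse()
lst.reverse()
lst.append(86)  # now [12, 32, 71, 61, 86]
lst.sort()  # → [12, 32, 61, 71, 86]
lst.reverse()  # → [86, 71, 61, 32, 12]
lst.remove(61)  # [86, 71, 32, 12]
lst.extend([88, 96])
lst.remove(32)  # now [86, 71, 12, 88, 96]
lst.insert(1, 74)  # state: [86, 74, 71, 12, 88, 96]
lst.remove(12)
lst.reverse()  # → [96, 88, 71, 74, 86]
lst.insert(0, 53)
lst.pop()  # 86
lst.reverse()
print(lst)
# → [74, 71, 88, 96, 53]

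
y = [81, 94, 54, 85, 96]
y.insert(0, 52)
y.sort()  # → [52, 54, 81, 85, 94, 96]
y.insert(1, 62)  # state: [52, 62, 54, 81, 85, 94, 96]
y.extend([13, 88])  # [52, 62, 54, 81, 85, 94, 96, 13, 88]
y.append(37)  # [52, 62, 54, 81, 85, 94, 96, 13, 88, 37]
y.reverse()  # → [37, 88, 13, 96, 94, 85, 81, 54, 62, 52]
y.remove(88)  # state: [37, 13, 96, 94, 85, 81, 54, 62, 52]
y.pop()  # 52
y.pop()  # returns 62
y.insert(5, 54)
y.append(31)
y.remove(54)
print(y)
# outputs [37, 13, 96, 94, 85, 81, 54, 31]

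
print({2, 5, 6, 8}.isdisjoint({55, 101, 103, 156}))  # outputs True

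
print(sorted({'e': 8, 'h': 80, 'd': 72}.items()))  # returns [('d', 72), ('e', 8), ('h', 80)]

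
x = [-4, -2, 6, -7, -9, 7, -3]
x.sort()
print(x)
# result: [-9, -7, -4, -3, -2, 6, 7]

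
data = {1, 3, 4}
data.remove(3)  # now {1, 4}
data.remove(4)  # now {1}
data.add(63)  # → {1, 63}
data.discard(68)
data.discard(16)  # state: {1, 63}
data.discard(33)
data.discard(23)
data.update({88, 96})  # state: {1, 63, 88, 96}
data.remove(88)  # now {1, 63, 96}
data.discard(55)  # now {1, 63, 96}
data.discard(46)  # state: {1, 63, 96}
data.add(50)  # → {1, 50, 63, 96}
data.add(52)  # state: {1, 50, 52, 63, 96}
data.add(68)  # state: {1, 50, 52, 63, 68, 96}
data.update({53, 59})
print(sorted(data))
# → [1, 50, 52, 53, 59, 63, 68, 96]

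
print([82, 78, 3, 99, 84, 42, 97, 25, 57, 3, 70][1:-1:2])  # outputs [78, 99, 42, 25, 3]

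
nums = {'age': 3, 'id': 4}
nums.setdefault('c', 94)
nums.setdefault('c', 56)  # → 94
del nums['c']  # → {'age': 3, 'id': 4}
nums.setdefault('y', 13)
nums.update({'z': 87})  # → {'age': 3, 'id': 4, 'y': 13, 'z': 87}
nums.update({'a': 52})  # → {'age': 3, 'id': 4, 'y': 13, 'z': 87, 'a': 52}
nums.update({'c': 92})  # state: {'age': 3, 'id': 4, 'y': 13, 'z': 87, 'a': 52, 'c': 92}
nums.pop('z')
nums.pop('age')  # 3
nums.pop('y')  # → 13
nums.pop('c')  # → 92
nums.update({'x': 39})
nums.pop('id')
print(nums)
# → {'a': 52, 'x': 39}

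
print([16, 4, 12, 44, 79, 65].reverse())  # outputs None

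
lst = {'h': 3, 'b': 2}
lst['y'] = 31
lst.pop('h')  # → 3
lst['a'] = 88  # {'b': 2, 'y': 31, 'a': 88}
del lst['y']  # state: {'b': 2, 'a': 88}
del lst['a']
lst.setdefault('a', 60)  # 60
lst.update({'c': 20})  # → {'b': 2, 'a': 60, 'c': 20}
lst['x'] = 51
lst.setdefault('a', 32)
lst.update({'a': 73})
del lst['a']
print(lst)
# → {'b': 2, 'c': 20, 'x': 51}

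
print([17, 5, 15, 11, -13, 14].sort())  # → None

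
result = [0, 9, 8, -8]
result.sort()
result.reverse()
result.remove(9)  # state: [8, 0, -8]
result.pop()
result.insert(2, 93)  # [8, 0, 93]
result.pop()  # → 93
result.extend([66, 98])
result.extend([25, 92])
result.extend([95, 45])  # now [8, 0, 66, 98, 25, 92, 95, 45]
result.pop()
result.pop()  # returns 95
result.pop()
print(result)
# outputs [8, 0, 66, 98, 25]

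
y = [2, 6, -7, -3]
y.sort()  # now [-7, -3, 2, 6]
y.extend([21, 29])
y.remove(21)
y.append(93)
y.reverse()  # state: [93, 29, 6, 2, -3, -7]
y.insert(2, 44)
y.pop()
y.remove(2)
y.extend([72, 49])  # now [93, 29, 44, 6, -3, 72, 49]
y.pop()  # 49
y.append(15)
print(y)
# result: [93, 29, 44, 6, -3, 72, 15]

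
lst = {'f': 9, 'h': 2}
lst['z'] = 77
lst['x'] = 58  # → {'f': 9, 'h': 2, 'z': 77, 'x': 58}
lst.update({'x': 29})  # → {'f': 9, 'h': 2, 'z': 77, 'x': 29}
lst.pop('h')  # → 2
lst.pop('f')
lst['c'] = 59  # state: {'z': 77, 'x': 29, 'c': 59}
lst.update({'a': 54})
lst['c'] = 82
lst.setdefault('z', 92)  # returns 77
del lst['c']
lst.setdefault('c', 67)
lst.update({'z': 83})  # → {'z': 83, 'x': 29, 'a': 54, 'c': 67}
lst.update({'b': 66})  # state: {'z': 83, 'x': 29, 'a': 54, 'c': 67, 'b': 66}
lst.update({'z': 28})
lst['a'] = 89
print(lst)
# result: {'z': 28, 'x': 29, 'a': 89, 'c': 67, 'b': 66}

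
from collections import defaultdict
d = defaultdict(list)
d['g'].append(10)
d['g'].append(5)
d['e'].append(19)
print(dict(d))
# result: {'g': [10, 5], 'e': [19]}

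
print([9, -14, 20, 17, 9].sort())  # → None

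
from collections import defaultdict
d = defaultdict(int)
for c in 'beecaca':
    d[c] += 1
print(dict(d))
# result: {'b': 1, 'e': 2, 'c': 2, 'a': 2}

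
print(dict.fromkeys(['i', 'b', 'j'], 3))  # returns {'i': 3, 'b': 3, 'j': 3}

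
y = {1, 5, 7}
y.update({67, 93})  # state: {1, 5, 7, 67, 93}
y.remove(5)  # {1, 7, 67, 93}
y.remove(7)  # {1, 67, 93}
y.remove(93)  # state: {1, 67}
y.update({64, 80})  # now {1, 64, 67, 80}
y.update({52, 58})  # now {1, 52, 58, 64, 67, 80}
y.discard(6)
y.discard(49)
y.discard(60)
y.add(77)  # {1, 52, 58, 64, 67, 77, 80}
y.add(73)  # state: {1, 52, 58, 64, 67, 73, 77, 80}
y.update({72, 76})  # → {1, 52, 58, 64, 67, 72, 73, 76, 77, 80}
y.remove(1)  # {52, 58, 64, 67, 72, 73, 76, 77, 80}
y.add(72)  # {52, 58, 64, 67, 72, 73, 76, 77, 80}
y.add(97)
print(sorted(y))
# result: [52, 58, 64, 67, 72, 73, 76, 77, 80, 97]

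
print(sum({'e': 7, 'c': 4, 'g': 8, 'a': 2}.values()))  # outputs 21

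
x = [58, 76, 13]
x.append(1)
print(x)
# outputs [58, 76, 13, 1]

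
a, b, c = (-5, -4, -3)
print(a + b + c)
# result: -12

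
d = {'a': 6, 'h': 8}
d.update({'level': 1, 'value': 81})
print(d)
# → {'a': 6, 'h': 8, 'level': 1, 'value': 81}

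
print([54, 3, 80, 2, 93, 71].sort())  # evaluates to None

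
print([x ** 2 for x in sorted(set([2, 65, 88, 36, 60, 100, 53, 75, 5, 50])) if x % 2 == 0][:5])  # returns [4, 1296, 2500, 3600, 7744]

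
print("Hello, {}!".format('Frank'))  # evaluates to Hello, Frank!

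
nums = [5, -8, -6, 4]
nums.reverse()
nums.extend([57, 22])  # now [4, -6, -8, 5, 57, 22]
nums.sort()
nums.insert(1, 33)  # [-8, 33, -6, 4, 5, 22, 57]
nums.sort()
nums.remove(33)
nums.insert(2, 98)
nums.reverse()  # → [57, 22, 5, 4, 98, -6, -8]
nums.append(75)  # [57, 22, 5, 4, 98, -6, -8, 75]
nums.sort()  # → [-8, -6, 4, 5, 22, 57, 75, 98]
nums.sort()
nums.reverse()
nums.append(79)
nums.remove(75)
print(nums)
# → [98, 57, 22, 5, 4, -6, -8, 79]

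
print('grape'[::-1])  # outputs eparg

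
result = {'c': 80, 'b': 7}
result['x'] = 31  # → {'c': 80, 'b': 7, 'x': 31}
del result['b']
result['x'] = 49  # {'c': 80, 'x': 49}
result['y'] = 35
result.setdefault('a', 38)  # 38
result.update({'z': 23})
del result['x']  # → {'c': 80, 'y': 35, 'a': 38, 'z': 23}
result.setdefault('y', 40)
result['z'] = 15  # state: {'c': 80, 'y': 35, 'a': 38, 'z': 15}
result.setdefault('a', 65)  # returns 38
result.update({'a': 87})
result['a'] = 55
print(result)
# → {'c': 80, 'y': 35, 'a': 55, 'z': 15}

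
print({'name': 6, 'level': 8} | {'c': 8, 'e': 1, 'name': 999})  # {'name': 999, 'level': 8, 'c': 8, 'e': 1}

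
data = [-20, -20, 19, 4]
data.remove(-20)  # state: [-20, 19, 4]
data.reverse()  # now [4, 19, -20]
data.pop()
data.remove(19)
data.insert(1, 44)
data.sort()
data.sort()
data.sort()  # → [4, 44]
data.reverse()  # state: [44, 4]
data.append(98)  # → [44, 4, 98]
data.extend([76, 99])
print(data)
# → [44, 4, 98, 76, 99]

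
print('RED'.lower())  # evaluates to red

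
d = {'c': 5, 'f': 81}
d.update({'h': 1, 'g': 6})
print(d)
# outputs {'c': 5, 'f': 81, 'h': 1, 'g': 6}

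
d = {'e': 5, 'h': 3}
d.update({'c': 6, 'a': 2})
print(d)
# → {'e': 5, 'h': 3, 'c': 6, 'a': 2}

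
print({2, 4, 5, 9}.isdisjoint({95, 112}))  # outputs True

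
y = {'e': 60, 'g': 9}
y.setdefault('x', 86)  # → 86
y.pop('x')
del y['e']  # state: {'g': 9}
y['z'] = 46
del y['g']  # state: {'z': 46}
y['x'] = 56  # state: {'z': 46, 'x': 56}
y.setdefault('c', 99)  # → 99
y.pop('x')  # 56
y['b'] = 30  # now {'z': 46, 'c': 99, 'b': 30}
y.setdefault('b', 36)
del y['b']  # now {'z': 46, 'c': 99}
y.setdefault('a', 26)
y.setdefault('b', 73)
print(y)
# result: {'z': 46, 'c': 99, 'a': 26, 'b': 73}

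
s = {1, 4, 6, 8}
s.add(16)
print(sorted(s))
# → [1, 4, 6, 8, 16]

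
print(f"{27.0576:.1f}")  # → 27.1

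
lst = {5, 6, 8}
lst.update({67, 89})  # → {5, 6, 8, 67, 89}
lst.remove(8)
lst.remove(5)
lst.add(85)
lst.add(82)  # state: {6, 67, 82, 85, 89}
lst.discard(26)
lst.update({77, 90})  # {6, 67, 77, 82, 85, 89, 90}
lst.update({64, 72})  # {6, 64, 67, 72, 77, 82, 85, 89, 90}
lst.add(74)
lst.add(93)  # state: {6, 64, 67, 72, 74, 77, 82, 85, 89, 90, 93}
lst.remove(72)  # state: {6, 64, 67, 74, 77, 82, 85, 89, 90, 93}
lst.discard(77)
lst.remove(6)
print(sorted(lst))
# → [64, 67, 74, 82, 85, 89, 90, 93]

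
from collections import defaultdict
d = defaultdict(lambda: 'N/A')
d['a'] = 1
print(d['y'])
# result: N/A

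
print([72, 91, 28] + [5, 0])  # [72, 91, 28, 5, 0]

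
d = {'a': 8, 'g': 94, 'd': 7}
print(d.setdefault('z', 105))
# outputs 105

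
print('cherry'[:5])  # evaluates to cherr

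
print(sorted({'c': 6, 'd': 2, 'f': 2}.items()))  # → [('c', 6), ('d', 2), ('f', 2)]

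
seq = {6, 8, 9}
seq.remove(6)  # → {8, 9}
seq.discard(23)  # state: {8, 9}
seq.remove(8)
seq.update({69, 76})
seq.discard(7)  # {9, 69, 76}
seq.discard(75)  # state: {9, 69, 76}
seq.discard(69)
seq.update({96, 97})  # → {9, 76, 96, 97}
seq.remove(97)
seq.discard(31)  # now {9, 76, 96}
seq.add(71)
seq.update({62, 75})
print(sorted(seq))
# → [9, 62, 71, 75, 76, 96]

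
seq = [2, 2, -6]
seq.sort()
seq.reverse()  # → [2, 2, -6]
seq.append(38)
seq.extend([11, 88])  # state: [2, 2, -6, 38, 11, 88]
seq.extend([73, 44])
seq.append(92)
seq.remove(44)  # [2, 2, -6, 38, 11, 88, 73, 92]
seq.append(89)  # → [2, 2, -6, 38, 11, 88, 73, 92, 89]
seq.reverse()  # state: [89, 92, 73, 88, 11, 38, -6, 2, 2]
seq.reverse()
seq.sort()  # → [-6, 2, 2, 11, 38, 73, 88, 89, 92]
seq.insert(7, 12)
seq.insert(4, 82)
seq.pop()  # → 92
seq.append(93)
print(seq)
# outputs [-6, 2, 2, 11, 82, 38, 73, 88, 12, 89, 93]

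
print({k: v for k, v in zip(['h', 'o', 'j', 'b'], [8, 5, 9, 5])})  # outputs {'h': 8, 'o': 5, 'j': 9, 'b': 5}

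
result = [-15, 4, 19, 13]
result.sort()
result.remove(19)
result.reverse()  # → [13, 4, -15]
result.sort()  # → [-15, 4, 13]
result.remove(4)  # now [-15, 13]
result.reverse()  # [13, -15]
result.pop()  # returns -15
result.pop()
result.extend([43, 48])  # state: [43, 48]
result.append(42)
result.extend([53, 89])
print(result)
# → [43, 48, 42, 53, 89]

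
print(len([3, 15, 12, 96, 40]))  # 5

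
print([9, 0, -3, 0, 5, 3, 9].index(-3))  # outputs 2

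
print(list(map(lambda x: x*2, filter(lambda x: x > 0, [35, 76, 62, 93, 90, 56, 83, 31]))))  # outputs [70, 152, 124, 186, 180, 112, 166, 62]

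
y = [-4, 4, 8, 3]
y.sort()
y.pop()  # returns 8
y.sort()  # [-4, 3, 4]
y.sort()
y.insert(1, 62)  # [-4, 62, 3, 4]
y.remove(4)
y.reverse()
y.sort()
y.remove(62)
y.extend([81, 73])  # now [-4, 3, 81, 73]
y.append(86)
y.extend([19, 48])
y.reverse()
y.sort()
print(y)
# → [-4, 3, 19, 48, 73, 81, 86]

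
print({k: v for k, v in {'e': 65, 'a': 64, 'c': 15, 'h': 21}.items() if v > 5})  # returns {'e': 65, 'a': 64, 'c': 15, 'h': 21}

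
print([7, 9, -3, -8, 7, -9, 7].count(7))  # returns 3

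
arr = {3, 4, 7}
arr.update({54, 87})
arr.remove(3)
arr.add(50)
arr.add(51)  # {4, 7, 50, 51, 54, 87}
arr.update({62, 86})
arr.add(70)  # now {4, 7, 50, 51, 54, 62, 70, 86, 87}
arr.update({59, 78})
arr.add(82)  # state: {4, 7, 50, 51, 54, 59, 62, 70, 78, 82, 86, 87}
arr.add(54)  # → {4, 7, 50, 51, 54, 59, 62, 70, 78, 82, 86, 87}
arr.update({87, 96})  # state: {4, 7, 50, 51, 54, 59, 62, 70, 78, 82, 86, 87, 96}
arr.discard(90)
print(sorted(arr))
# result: [4, 7, 50, 51, 54, 59, 62, 70, 78, 82, 86, 87, 96]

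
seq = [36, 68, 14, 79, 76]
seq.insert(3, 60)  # [36, 68, 14, 60, 79, 76]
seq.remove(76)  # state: [36, 68, 14, 60, 79]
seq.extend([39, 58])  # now [36, 68, 14, 60, 79, 39, 58]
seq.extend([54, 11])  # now [36, 68, 14, 60, 79, 39, 58, 54, 11]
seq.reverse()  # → [11, 54, 58, 39, 79, 60, 14, 68, 36]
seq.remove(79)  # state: [11, 54, 58, 39, 60, 14, 68, 36]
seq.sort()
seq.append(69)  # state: [11, 14, 36, 39, 54, 58, 60, 68, 69]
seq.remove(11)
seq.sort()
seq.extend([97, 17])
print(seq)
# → [14, 36, 39, 54, 58, 60, 68, 69, 97, 17]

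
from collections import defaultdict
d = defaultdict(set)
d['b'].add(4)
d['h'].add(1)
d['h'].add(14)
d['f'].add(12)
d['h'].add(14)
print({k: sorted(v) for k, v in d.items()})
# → {'b': [4], 'h': [1, 14], 'f': [12]}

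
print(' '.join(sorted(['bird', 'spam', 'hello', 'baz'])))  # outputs baz bird hello spam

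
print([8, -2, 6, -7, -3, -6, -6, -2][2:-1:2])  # [6, -3, -6]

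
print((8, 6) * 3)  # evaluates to (8, 6, 8, 6, 8, 6)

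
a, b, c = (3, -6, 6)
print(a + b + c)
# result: 3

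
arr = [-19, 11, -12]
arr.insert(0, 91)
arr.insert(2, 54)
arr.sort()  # [-19, -12, 11, 54, 91]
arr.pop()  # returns 91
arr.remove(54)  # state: [-19, -12, 11]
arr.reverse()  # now [11, -12, -19]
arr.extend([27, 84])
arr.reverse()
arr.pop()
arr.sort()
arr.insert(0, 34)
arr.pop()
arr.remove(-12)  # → [34, -19, 27]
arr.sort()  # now [-19, 27, 34]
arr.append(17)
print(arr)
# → [-19, 27, 34, 17]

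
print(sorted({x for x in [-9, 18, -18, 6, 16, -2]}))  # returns [-18, -9, -2, 6, 16, 18]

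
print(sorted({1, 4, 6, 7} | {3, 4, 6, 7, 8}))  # [1, 3, 4, 6, 7, 8]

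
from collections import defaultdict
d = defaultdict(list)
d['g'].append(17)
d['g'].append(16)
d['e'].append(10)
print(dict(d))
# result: {'g': [17, 16], 'e': [10]}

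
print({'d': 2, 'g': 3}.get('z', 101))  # 101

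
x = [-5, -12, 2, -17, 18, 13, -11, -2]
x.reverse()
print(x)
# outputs [-2, -11, 13, 18, -17, 2, -12, -5]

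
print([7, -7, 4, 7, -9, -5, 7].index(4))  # 2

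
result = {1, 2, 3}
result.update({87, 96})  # {1, 2, 3, 87, 96}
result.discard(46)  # {1, 2, 3, 87, 96}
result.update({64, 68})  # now {1, 2, 3, 64, 68, 87, 96}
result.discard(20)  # {1, 2, 3, 64, 68, 87, 96}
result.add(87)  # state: {1, 2, 3, 64, 68, 87, 96}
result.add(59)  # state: {1, 2, 3, 59, 64, 68, 87, 96}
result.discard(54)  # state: {1, 2, 3, 59, 64, 68, 87, 96}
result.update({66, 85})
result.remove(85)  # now {1, 2, 3, 59, 64, 66, 68, 87, 96}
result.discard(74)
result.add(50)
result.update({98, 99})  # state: {1, 2, 3, 50, 59, 64, 66, 68, 87, 96, 98, 99}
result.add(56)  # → {1, 2, 3, 50, 56, 59, 64, 66, 68, 87, 96, 98, 99}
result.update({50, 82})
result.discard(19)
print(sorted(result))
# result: [1, 2, 3, 50, 56, 59, 64, 66, 68, 82, 87, 96, 98, 99]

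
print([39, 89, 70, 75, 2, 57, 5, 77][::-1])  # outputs [77, 5, 57, 2, 75, 70, 89, 39]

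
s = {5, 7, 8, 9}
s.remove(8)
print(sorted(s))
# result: [5, 7, 9]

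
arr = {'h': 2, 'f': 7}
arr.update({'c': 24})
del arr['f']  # {'h': 2, 'c': 24}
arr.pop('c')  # 24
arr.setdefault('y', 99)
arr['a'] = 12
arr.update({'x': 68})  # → {'h': 2, 'y': 99, 'a': 12, 'x': 68}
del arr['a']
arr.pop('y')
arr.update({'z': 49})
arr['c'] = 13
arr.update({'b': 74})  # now {'h': 2, 'x': 68, 'z': 49, 'c': 13, 'b': 74}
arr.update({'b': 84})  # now {'h': 2, 'x': 68, 'z': 49, 'c': 13, 'b': 84}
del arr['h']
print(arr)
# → {'x': 68, 'z': 49, 'c': 13, 'b': 84}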